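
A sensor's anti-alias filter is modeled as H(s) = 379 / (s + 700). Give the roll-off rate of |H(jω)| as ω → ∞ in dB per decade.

-20 dB/decade

With 0 zeros and 1 pole, the high-frequency asymptotic slope is 20 × (0 − 1) = -20 dB/decade.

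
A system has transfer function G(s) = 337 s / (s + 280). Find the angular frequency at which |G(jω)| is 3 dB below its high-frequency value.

For a single-pole high-pass, the −3 dB point is at the pole: ω = 280 rad/s.

280 rad/s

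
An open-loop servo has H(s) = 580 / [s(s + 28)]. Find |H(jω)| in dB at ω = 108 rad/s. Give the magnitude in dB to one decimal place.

-26.4 dB

|j108 + 28| = √(108² + 28²) = 111.6
|j108| = 108
|H(j108)| = 580 / (111.6 × 108) = 0.048134
20 log₁₀(0.048134) = -26.35 dB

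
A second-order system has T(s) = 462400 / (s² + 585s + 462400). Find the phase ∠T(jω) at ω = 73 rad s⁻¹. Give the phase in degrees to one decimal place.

∠[(j73)² + 585(j73) + 462400] = ∠[4.5707e+05 + j42705] = 5.34°
∠T(j73) = −5.34° = -5.34°

-5.3°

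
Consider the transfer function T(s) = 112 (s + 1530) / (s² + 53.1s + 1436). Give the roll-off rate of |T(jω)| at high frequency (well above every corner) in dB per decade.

-20 dB/decade

With 1 zero and 2 poles, the high-frequency asymptotic slope is 20 × (1 − 2) = -20 dB/decade.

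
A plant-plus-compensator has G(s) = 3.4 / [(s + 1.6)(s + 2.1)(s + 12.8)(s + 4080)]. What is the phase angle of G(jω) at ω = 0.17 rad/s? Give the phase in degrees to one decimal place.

-11.5°

∠(j0.17 + 1.6) = arctan(0.17/1.6) = 6.06°
∠(j0.17 + 2.1) = arctan(0.17/2.1) = 4.63°
∠(j0.17 + 12.8) = arctan(0.17/12.8) = 0.76°
∠(j0.17 + 4080) = arctan(0.17/4080) = 0.00°
∠G(j0.17) = − (6.06° + 4.63° + 0.76° + 0.00°) = -11.46°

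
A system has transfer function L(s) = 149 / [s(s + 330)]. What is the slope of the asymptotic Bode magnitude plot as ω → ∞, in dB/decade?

-40 dB/decade

With 0 zeros and 2 poles, the high-frequency asymptotic slope is 20 × (0 − 2) = -40 dB/decade.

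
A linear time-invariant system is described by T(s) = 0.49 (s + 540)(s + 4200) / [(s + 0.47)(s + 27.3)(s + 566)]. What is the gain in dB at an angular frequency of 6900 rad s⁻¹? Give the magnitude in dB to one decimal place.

|j6900 + 540| = √(6900² + 540²) = 6921
|j6900 + 4200| = √(6900² + 4200²) = 8078
|j6900 + 0.47| = √(6900² + 0.47²) = 6900
|j6900 + 27.3| = √(6900² + 27.3²) = 6900
|j6900 + 566| = √(6900² + 566²) = 6923
|T(j6900)| = 0.49 × 6921 × 8078 / (6900 × 6900 × 6923) = 8.311e-05
20 log₁₀(8.311e-05) = -81.61 dB

-81.6 dB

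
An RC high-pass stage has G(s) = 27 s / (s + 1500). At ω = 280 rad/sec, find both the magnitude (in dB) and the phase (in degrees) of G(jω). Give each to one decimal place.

|G| = 13.9 dB, ∠G = 79.4°

|j280| = 280
|j280 + 1500| = √(280² + 1500²) = 1526
|G(j280)| = 27 × 280 / 1526 = 4.9544
20 log₁₀(4.9544) = 13.90 dB
∠(j280) = 90.00°
∠(j280 + 1500) = arctan(280/1500) = 10.57°
∠G(j280) = 90.00° − 10.57° = 79.43°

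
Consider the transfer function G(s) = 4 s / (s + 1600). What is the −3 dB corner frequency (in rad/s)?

1600 rad/s

For a single-pole high-pass, the −3 dB point is at the pole: ω = 1600 rad/s.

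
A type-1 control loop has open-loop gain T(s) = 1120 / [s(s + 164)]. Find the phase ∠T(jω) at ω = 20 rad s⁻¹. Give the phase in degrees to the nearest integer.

∠(j20 + 164) = arctan(20/164) = 6.95°
∠(j20) = 90.00°
∠T(j20) = − (6.95° + 90.00°) = -96.95°

-97°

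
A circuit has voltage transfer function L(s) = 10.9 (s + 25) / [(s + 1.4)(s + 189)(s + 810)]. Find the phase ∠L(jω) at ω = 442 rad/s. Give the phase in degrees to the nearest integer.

∠(j442 + 25) = arctan(442/25) = 86.76°
∠(j442 + 1.4) = arctan(442/1.4) = 89.82°
∠(j442 + 189) = arctan(442/189) = 66.85°
∠(j442 + 810) = arctan(442/810) = 28.62°
∠L(j442) = 86.76° − (89.82° + 66.85° + 28.62°) = -98.52°

-99 deg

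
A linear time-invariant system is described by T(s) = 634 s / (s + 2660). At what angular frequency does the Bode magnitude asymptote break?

The single real pole at s = −2660 gives a corner at ω = 2660 rad/sec.

2660 rad/sec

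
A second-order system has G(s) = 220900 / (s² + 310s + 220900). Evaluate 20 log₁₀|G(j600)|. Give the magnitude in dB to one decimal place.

|(j600)² + 310(j600) + 220900| = |-1.391e+05 + j1.86e+05| = 2.323e+05
|G(j600)| = 220900 / 2.323e+05 = 0.95109
20 log₁₀(0.95109) = -0.44 dB

-0.4 dB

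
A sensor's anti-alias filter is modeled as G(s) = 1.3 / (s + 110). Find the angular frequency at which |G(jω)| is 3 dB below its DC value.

110 rad/s

For a single-pole low-pass, the −3 dB point is at the pole: ω = 110 rad/s.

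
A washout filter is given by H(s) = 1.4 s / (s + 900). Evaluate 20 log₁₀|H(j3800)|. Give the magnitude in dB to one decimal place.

|j3800| = 3800
|j3800 + 900| = √(3800² + 900²) = 3905
|H(j3800)| = 1.4 × 3800 / 3905 = 1.3623
20 log₁₀(1.3623) = 2.69 dB

2.7 dB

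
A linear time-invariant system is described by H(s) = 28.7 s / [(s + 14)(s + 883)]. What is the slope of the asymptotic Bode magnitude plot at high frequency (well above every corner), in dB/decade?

-20 dB/decade

With 1 zero and 2 poles, the high-frequency asymptotic slope is 20 × (1 − 2) = -20 dB/decade.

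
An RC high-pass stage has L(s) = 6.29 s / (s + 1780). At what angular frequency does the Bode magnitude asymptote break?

1780 rad/sec

The single real pole at s = −1780 gives a corner at ω = 1780 rad/sec.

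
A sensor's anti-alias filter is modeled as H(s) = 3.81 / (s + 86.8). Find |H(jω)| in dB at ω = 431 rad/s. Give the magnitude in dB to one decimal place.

-41.2 dB

|j431 + 86.8| = √(431² + 86.8²) = 439.7
|H(j431)| = 3.81 / 439.7 = 0.0086659
20 log₁₀(0.0086659) = -41.24 dB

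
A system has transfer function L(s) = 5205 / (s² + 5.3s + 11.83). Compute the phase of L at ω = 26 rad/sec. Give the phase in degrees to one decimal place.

∠[(j26)² + 5.3(j26) + 11.83] = ∠[-664.17 + j137.8] = 168.28°
∠L(j26) = −168.28° = -168.28°

-168.3 deg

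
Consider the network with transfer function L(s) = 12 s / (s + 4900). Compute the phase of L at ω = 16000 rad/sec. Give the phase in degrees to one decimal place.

∠(j16000) = 90.00°
∠(j16000 + 4900) = arctan(16000/4900) = 72.97°
∠L(j16000) = 90.00° − 72.97° = 17.03°

17.0°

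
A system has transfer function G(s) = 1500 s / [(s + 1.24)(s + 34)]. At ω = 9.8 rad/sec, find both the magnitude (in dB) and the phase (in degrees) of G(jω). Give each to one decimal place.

|j9.8| = 9.8
|j9.8 + 1.24| = √(9.8² + 1.24²) = 9.878
|j9.8 + 34| = √(9.8² + 34²) = 35.38
|G(j9.8)| = 1500 × 9.8 / (9.878 × 35.38) = 42.057
20 log₁₀(42.057) = 32.48 dB
∠(j9.8) = 90.00°
∠(j9.8 + 1.24) = arctan(9.8/1.24) = 82.79°
∠(j9.8 + 34) = arctan(9.8/34) = 16.08°
∠G(j9.8) = 90.00° − (82.79° + 16.08°) = -8.87°

|G| = 32.5 dB, ∠G = -8.9°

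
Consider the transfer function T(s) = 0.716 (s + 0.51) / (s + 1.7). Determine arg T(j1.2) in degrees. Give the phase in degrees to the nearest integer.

32 deg

∠(j1.2 + 0.51) = arctan(1.2/0.51) = 66.97°
∠(j1.2 + 1.7) = arctan(1.2/1.7) = 35.22°
∠T(j1.2) = 66.97° − 35.22° = 31.76°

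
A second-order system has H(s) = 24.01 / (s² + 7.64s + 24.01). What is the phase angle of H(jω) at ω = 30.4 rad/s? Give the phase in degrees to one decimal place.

∠[(j30.4)² + 7.64(j30.4) + 24.01] = ∠[-900.15 + j232.26] = 165.53°
∠H(j30.4) = −165.53° = -165.53°

-165.5°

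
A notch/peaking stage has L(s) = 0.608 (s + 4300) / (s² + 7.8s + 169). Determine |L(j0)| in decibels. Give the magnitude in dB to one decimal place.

23.8 dB

L(0) = 0.608 × 4300 / 169 = 15.47
20 log₁₀(15.47) = 23.79 dB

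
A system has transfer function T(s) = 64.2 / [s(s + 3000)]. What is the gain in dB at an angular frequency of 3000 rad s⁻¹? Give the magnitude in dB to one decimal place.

-105.9 dB

|j3000 + 3000| = √(3000² + 3000²) = 4243
|j3000| = 3000
|T(j3000)| = 64.2 / (4243 × 3000) = 5.044e-06
20 log₁₀(5.044e-06) = -105.94 dB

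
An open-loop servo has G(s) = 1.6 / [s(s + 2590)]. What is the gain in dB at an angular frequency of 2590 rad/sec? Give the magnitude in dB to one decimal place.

|j2590 + 2590| = √(2590² + 2590²) = 3663
|j2590| = 2590
|G(j2590)| = 1.6 / (3663 × 2590) = 1.6866e-07
20 log₁₀(1.6866e-07) = -135.46 dB

-135.5 dB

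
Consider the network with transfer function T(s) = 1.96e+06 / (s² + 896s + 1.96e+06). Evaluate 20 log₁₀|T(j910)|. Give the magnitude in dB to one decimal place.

3.0 dB

|(j910)² + 896(j910) + 1.96e+06| = |1.1319e+06 + j8.1536e+05| = 1.395e+06
|T(j910)| = 1.96e+06 / 1.395e+06 = 1.405
20 log₁₀(1.405) = 2.95 dB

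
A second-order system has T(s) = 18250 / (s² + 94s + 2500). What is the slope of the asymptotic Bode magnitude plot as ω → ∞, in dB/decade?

With 0 zeros and 2 poles, the high-frequency asymptotic slope is 20 × (0 − 2) = -40 dB/decade.

-40 dB/decade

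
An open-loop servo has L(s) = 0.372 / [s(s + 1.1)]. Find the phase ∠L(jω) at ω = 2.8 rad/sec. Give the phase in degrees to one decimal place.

-158.6°

∠(j2.8 + 1.1) = arctan(2.8/1.1) = 68.55°
∠(j2.8) = 90.00°
∠L(j2.8) = − (68.55° + 90.00°) = -158.55°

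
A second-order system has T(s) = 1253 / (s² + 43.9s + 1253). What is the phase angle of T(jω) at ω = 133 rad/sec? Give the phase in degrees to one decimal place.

-160.4°

∠[(j133)² + 43.9(j133) + 1253] = ∠[-16436 + j5838.7] = 160.44°
∠T(j133) = −160.44° = -160.44°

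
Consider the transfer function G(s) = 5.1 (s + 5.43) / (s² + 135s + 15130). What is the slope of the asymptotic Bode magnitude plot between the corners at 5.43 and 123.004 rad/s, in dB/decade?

20 dB/decade

In this band the factors already past their corner are: zero at 5.43; net slope = 20 dB/decade.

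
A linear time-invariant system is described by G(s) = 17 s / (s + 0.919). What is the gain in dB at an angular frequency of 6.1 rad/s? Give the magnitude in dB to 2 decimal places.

|j6.1| = 6.1
|j6.1 + 0.919| = √(6.1² + 0.919²) = 6.169
|G(j6.1)| = 17 × 6.1 / 6.169 = 16.81
20 log₁₀(16.81) = 24.512 dB

24.51 dB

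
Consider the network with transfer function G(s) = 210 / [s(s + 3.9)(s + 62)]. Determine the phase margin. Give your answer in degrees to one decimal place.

Gain crossover: |G(jω)| = 1 at ω ≈ 0.849 rad/s.
∠G(j0.849) = −90° − arctan(0.849/3.9) − arctan(0.849/62) ≈ -103.06°
PM = 180° + (-103.06°) = 76.94°

76.9 deg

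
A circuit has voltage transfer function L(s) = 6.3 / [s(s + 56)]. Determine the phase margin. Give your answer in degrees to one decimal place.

89.9°

Gain crossover: |L(jω)| = 1 at ω ≈ 0.112 rad/s.
∠L(j0.112) = −90° − arctan(0.112/56) ≈ -90.12°
PM = 180° + (-90.12°) = 89.88°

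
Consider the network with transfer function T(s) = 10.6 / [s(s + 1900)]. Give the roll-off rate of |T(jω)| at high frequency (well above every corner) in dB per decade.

-40 dB/decade

With 0 zeros and 2 poles, the high-frequency asymptotic slope is 20 × (0 − 2) = -40 dB/decade.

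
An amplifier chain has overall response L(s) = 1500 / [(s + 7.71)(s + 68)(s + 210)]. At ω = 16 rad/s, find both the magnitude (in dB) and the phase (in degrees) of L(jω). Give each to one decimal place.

|j16 + 7.71| = √(16² + 7.71²) = 17.76
|j16 + 68| = √(16² + 68²) = 69.86
|j16 + 210| = √(16² + 210²) = 210.6
|L(j16)| = 1500 / (17.76 × 69.86 × 210.6) = 0.0057404
20 log₁₀(0.0057404) = -44.82 dB
∠(j16 + 7.71) = arctan(16/7.71) = 64.27°
∠(j16 + 68) = arctan(16/68) = 13.24°
∠(j16 + 210) = arctan(16/210) = 4.36°
∠L(j16) = − (64.27° + 13.24° + 4.36°) = -81.87°

|L| = -44.8 dB, ∠L = -81.9°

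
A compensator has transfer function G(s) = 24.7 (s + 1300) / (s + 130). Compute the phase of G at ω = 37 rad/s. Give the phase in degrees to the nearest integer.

∠(j37 + 1300) = arctan(37/1300) = 1.63°
∠(j37 + 130) = arctan(37/130) = 15.89°
∠G(j37) = 1.63° − 15.89° = -14.26°

-14°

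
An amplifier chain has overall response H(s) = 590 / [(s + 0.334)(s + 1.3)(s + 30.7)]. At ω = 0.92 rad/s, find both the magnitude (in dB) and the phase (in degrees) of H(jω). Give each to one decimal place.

|j0.92 + 0.334| = √(0.92² + 0.334²) = 0.9788
|j0.92 + 1.3| = √(0.92² + 1.3²) = 1.593
|j0.92 + 30.7| = √(0.92² + 30.7²) = 30.71
|H(j0.92)| = 590 / (0.9788 × 1.593 × 30.71) = 12.324
20 log₁₀(12.324) = 21.81 dB
∠(j0.92 + 0.334) = arctan(0.92/0.334) = 70.05°
∠(j0.92 + 1.3) = arctan(0.92/1.3) = 35.29°
∠(j0.92 + 30.7) = arctan(0.92/30.7) = 1.72°
∠H(j0.92) = − (70.05° + 35.29° + 1.72°) = -107.05°

|H| = 21.8 dB, ∠H = -107.1 deg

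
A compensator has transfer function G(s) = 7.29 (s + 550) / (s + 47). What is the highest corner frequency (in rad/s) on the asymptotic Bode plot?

Break frequencies occur at each pole and zero magnitude: 47 rad/s, 550 rad/s.
The highest is 550 rad/s.

550 rad/s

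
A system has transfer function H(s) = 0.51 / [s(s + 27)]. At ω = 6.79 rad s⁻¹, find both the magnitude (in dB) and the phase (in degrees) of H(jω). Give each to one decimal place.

|j6.79 + 27| = √(6.79² + 27²) = 27.84
|j6.79| = 6.79
|H(j6.79)| = 0.51 / (27.84 × 6.79) = 0.0026979
20 log₁₀(0.0026979) = -51.38 dB
∠(j6.79 + 27) = arctan(6.79/27) = 14.12°
∠(j6.79) = 90.00°
∠H(j6.79) = − (14.12° + 90.00°) = -104.12°

|H| = -51.4 dB, ∠H = -104.1°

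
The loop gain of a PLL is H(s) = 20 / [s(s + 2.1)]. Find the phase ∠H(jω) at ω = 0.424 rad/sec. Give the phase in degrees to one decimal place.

∠(j0.424 + 2.1) = arctan(0.424/2.1) = 11.41°
∠(j0.424) = 90.00°
∠H(j0.424) = − (11.41° + 90.00°) = -101.41°

-101.4 deg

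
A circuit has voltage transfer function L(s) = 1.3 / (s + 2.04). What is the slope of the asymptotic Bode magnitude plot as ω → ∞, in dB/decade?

-20 dB/decade

With 0 zeros and 1 pole, the high-frequency asymptotic slope is 20 × (0 − 1) = -20 dB/decade.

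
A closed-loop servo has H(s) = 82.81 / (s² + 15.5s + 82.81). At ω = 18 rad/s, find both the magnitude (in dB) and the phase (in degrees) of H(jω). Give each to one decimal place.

|(j18)² + 15.5(j18) + 82.81| = |-241.19 + j279| = 368.8
|H(j18)| = 82.81 / 368.8 = 0.22454
20 log₁₀(0.22454) = -12.97 dB
∠[(j18)² + 15.5(j18) + 82.81] = ∠[-241.19 + j279] = 130.84°
∠H(j18) = −130.84° = -130.84°

|H| = -13.0 dB, ∠H = -130.8 deg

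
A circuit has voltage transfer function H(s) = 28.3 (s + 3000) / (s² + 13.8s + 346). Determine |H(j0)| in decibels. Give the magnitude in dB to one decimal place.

47.8 dB

H(0) = 28.3 × 3000 / 346 = 245.38
20 log₁₀(245.38) = 47.80 dB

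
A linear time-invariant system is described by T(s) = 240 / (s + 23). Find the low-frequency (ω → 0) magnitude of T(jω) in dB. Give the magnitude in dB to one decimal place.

T(0) = 240 / 23 = 10.435
20 log₁₀(10.435) = 20.37 dB

20.4 dB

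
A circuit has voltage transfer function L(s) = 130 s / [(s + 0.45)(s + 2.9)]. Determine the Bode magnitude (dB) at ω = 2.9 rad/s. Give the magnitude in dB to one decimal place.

29.9 dB

|j2.9| = 2.9
|j2.9 + 0.45| = √(2.9² + 0.45²) = 2.935
|j2.9 + 2.9| = √(2.9² + 2.9²) = 4.101
|L(j2.9)| = 130 × 2.9 / (2.935 × 4.101) = 31.323
20 log₁₀(31.323) = 29.92 dB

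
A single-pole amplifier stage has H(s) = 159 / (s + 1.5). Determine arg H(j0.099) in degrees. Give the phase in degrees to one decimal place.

-3.8 deg

∠(j0.099 + 1.5) = arctan(0.099/1.5) = 3.78°
∠H(j0.099) = −3.78° = -3.78°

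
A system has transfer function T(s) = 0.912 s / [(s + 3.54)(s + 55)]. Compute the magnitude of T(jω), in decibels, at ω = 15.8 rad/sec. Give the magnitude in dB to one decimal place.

|j15.8| = 15.8
|j15.8 + 3.54| = √(15.8² + 3.54²) = 16.19
|j15.8 + 55| = √(15.8² + 55²) = 57.22
|T(j15.8)| = 0.912 × 15.8 / (16.19 × 57.22) = 0.015552
20 log₁₀(0.015552) = -36.16 dB

-36.2 dB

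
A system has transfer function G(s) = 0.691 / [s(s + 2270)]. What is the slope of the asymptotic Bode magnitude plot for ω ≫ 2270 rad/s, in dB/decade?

-40 dB/decade

With 0 zeros and 2 poles, the high-frequency asymptotic slope is 20 × (0 − 2) = -40 dB/decade.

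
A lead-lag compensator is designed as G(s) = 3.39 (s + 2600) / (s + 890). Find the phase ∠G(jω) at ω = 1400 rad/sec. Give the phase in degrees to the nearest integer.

∠(j1400 + 2600) = arctan(1400/2600) = 28.30°
∠(j1400 + 890) = arctan(1400/890) = 57.56°
∠G(j1400) = 28.30° − 57.56° = -29.25°

-29 deg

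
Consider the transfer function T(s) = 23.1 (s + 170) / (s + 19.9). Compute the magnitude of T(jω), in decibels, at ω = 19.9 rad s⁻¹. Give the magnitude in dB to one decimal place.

|j19.9 + 170| = √(19.9² + 170²) = 171.2
|j19.9 + 19.9| = √(19.9² + 19.9²) = 28.14
|T(j19.9)| = 23.1 × 171.2 / 28.14 = 140.49
20 log₁₀(140.49) = 42.95 dB

43.0 dB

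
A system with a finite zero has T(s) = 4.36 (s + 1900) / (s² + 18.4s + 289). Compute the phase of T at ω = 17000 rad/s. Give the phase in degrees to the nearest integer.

-96°

∠(j17000 + 1900) = arctan(17000/1900) = 83.62°
∠[(j17000)² + 18.4(j17000) + 289] = ∠[-2.89e+08 + j3.128e+05] = 179.94°
∠T(j17000) = 83.62° − 179.94° = -96.32°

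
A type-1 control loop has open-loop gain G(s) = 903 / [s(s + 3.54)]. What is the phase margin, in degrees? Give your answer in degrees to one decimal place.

6.7°

Gain crossover: |G(jω)| = 1 at ω ≈ 29.9 rad/sec.
∠G(j29.9) = −90° − arctan(29.9/3.54) ≈ -173.26°
PM = 180° + (-173.26°) = 6.74°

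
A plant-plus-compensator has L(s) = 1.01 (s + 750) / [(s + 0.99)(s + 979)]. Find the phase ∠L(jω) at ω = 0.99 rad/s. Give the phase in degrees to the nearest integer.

-45°

∠(j0.99 + 750) = arctan(0.99/750) = 0.08°
∠(j0.99 + 0.99) = arctan(0.99/0.99) = 45.00°
∠(j0.99 + 979) = arctan(0.99/979) = 0.06°
∠L(j0.99) = 0.08° − (45.00° + 0.06°) = -44.98°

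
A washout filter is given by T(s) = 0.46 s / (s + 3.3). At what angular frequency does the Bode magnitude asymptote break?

3.3 rad s⁻¹

The single real pole at s = −3.3 gives a corner at ω = 3.3 rad s⁻¹.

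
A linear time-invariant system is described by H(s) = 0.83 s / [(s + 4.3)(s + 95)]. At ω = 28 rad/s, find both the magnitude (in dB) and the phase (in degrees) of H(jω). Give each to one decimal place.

|H| = -41.6 dB, ∠H = -7.7°

|j28| = 28
|j28 + 4.3| = √(28² + 4.3²) = 28.33
|j28 + 95| = √(28² + 95²) = 99.04
|H(j28)| = 0.83 × 28 / (28.33 × 99.04) = 0.0082833
20 log₁₀(0.0082833) = -41.64 dB
∠(j28) = 90.00°
∠(j28 + 4.3) = arctan(28/4.3) = 81.27°
∠(j28 + 95) = arctan(28/95) = 16.42°
∠H(j28) = 90.00° − (81.27° + 16.42°) = -7.69°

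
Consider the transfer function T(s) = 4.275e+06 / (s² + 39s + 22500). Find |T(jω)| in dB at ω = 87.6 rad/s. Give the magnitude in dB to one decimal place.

|(j87.6)² + 39(j87.6) + 22500| = |14826 + j3416.4| = 1.521e+04
|T(j87.6)| = 4.275e+06 / 1.521e+04 = 280.98
20 log₁₀(280.98) = 48.97 dB

49.0 dB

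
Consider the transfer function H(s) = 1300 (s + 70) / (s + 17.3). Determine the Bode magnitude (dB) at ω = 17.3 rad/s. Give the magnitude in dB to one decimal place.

71.7 dB

|j17.3 + 70| = √(17.3² + 70²) = 72.11
|j17.3 + 17.3| = √(17.3² + 17.3²) = 24.47
|H(j17.3)| = 1300 × 72.11 / 24.47 = 3831.4
20 log₁₀(3831.4) = 71.67 dB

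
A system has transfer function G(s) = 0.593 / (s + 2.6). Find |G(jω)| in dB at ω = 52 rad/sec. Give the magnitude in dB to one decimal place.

|j52 + 2.6| = √(52² + 2.6²) = 52.06
|G(j52)| = 0.593 / 52.06 = 0.01139
20 log₁₀(0.01139) = -38.87 dB

-38.9 dB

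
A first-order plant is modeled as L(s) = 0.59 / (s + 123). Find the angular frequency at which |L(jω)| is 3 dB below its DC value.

For a single-pole low-pass, the −3 dB point is at the pole: ω = 123 rad/s.

123 rad/s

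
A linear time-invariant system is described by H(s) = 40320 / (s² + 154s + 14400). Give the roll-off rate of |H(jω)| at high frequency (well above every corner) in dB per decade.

-40 dB/decade

With 0 zeros and 2 poles, the high-frequency asymptotic slope is 20 × (0 − 2) = -40 dB/decade.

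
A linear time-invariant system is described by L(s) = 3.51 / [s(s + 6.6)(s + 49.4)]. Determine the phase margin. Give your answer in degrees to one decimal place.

89.9°

Gain crossover: |L(jω)| = 1 at ω ≈ 0.0108 rad/s.
∠L(j0.0108) = −90° − arctan(0.0108/6.6) − arctan(0.0108/49.4) ≈ -90.11°
PM = 180° + (-90.11°) = 89.89°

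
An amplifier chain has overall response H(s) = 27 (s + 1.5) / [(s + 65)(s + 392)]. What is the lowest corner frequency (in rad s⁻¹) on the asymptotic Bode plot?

Break frequencies occur at each pole and zero magnitude: 1.5 rad s⁻¹, 65 rad s⁻¹, 392 rad s⁻¹.
The lowest is 1.5 rad s⁻¹.

1.5 rad s⁻¹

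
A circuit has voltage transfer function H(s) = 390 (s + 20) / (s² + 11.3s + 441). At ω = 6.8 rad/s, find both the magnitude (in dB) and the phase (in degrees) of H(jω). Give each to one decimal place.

|j6.8 + 20| = √(6.8² + 20²) = 21.12
|(j6.8)² + 11.3(j6.8) + 441| = |394.76 + j76.84| = 402.2
|H(j6.8)| = 390 × 21.12 / 402.2 = 20.485
20 log₁₀(20.485) = 26.23 dB
∠(j6.8 + 20) = arctan(6.8/20) = 18.78°
∠[(j6.8)² + 11.3(j6.8) + 441] = ∠[394.76 + j76.84] = 11.01°
∠H(j6.8) = 18.78° − 11.01° = 7.76°

|H| = 26.2 dB, ∠H = 7.8°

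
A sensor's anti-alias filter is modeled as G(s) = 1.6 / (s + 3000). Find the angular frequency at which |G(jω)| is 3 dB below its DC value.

For a single-pole low-pass, the −3 dB point is at the pole: ω = 3000 rad/s.

3000 rad/s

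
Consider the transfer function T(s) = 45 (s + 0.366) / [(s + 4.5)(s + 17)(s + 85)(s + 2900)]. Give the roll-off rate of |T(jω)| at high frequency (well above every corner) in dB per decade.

With 1 zero and 4 poles, the high-frequency asymptotic slope is 20 × (1 − 4) = -60 dB/decade.

-60 dB/decade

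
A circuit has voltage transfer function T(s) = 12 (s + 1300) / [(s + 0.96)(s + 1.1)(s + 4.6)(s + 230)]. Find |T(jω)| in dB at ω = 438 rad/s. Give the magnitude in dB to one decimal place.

-128.0 dB

|j438 + 1300| = √(438² + 1300²) = 1372
|j438 + 0.96| = √(438² + 0.96²) = 438
|j438 + 1.1| = √(438² + 1.1²) = 438
|j438 + 4.6| = √(438² + 4.6²) = 438
|j438 + 230| = √(438² + 230²) = 494.7
|T(j438)| = 12 × 1372 / (438 × 438 × 438 × 494.7) = 3.9598e-07
20 log₁₀(3.9598e-07) = -128.05 dB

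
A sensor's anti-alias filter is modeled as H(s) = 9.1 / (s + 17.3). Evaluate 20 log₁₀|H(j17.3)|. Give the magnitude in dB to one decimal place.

|j17.3 + 17.3| = √(17.3² + 17.3²) = 24.47
|H(j17.3)| = 9.1 / 24.47 = 0.37195
20 log₁₀(0.37195) = -8.59 dB

-8.6 dB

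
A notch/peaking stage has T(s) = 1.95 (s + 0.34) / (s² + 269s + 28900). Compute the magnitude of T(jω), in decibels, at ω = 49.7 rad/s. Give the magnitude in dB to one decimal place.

|j49.7 + 0.34| = √(49.7² + 0.34²) = 49.7
|(j49.7)² + 269(j49.7) + 28900| = |26430 + j13369| = 2.962e+04
|T(j49.7)| = 1.95 × 49.7 / 2.962e+04 = 0.0032721
20 log₁₀(0.0032721) = -49.70 dB

-49.7 dB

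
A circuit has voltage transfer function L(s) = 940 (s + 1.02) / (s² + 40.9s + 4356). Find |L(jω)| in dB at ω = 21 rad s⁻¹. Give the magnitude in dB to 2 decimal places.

13.86 dB

|j21 + 1.02| = √(21² + 1.02²) = 21.02
|(j21)² + 40.9(j21) + 4356| = |3915 + j858.9| = 4008
|L(j21)| = 940 × 21.02 / 4008 = 4.9308
20 log₁₀(4.9308) = 13.858 dB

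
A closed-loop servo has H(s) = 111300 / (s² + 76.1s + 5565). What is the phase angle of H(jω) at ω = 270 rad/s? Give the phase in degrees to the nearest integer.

-163°

∠[(j270)² + 76.1(j270) + 5565] = ∠[-67335 + j20547] = 163.03°
∠H(j270) = −163.03° = -163.03°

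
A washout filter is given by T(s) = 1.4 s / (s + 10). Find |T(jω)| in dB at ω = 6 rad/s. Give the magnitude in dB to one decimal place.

-2.8 dB

|j6| = 6
|j6 + 10| = √(6² + 10²) = 11.66
|T(j6)| = 1.4 × 6 / 11.66 = 0.72029
20 log₁₀(0.72029) = -2.85 dB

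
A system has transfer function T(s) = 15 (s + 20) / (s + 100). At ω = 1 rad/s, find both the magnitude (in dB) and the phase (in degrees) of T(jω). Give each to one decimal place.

|T| = 9.6 dB, ∠T = 2.3°

|j1 + 20| = √(1² + 20²) = 20.02
|j1 + 100| = √(1² + 100²) = 100
|T(j1)| = 15 × 20.02 / 100 = 3.0036
20 log₁₀(3.0036) = 9.55 dB
∠(j1 + 20) = arctan(1/20) = 2.86°
∠(j1 + 100) = arctan(1/100) = 0.57°
∠T(j1) = 2.86° − 0.57° = 2.29°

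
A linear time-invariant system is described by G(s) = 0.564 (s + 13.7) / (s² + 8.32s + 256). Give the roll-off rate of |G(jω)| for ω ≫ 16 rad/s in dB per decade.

With 1 zero and 2 poles, the high-frequency asymptotic slope is 20 × (1 − 2) = -20 dB/decade.

-20 dB/decade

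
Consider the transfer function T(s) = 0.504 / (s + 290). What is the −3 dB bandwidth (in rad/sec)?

For a single-pole low-pass, the −3 dB point is at the pole: ω = 290 rad/sec.

290 rad/sec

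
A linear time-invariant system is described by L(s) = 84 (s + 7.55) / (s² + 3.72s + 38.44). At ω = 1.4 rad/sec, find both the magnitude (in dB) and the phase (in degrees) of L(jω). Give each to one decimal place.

|L| = 24.9 dB, ∠L = 2.4°

|j1.4 + 7.55| = √(1.4² + 7.55²) = 7.679
|(j1.4)² + 3.72(j1.4) + 38.44| = |36.48 + j5.208| = 36.85
|L(j1.4)| = 84 × 7.679 / 36.85 = 17.504
20 log₁₀(17.504) = 24.86 dB
∠(j1.4 + 7.55) = arctan(1.4/7.55) = 10.51°
∠[(j1.4)² + 3.72(j1.4) + 38.44] = ∠[36.48 + j5.208] = 8.12°
∠L(j1.4) = 10.51° − 8.12° = 2.38°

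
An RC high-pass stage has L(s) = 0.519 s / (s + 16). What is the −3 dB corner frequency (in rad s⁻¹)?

For a single-pole high-pass, the −3 dB point is at the pole: ω = 16 rad s⁻¹.

16 rad s⁻¹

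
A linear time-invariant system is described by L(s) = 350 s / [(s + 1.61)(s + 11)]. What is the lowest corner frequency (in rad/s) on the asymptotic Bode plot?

1.61 rad/s

Break frequencies occur at each pole and zero magnitude: 1.61 rad/s, 11 rad/s.
The lowest is 1.61 rad/s.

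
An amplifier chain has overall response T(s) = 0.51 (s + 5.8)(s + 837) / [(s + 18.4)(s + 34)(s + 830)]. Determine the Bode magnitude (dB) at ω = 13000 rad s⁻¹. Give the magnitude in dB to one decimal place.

-88.1 dB

|j13000 + 5.8| = √(13000² + 5.8²) = 1.3e+04
|j13000 + 837| = √(13000² + 837²) = 1.303e+04
|j13000 + 18.4| = √(13000² + 18.4²) = 1.3e+04
|j13000 + 34| = √(13000² + 34²) = 1.3e+04
|j13000 + 830| = √(13000² + 830²) = 1.303e+04
|T(j13000)| = 0.51 × 1.3e+04 × 1.303e+04 / (1.3e+04 × 1.3e+04 × 1.303e+04) = 3.9232e-05
20 log₁₀(3.9232e-05) = -88.13 dB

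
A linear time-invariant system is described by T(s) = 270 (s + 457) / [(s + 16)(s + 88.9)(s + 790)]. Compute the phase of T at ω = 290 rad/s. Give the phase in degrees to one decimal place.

-147.6°

∠(j290 + 457) = arctan(290/457) = 32.40°
∠(j290 + 16) = arctan(290/16) = 86.84°
∠(j290 + 88.9) = arctan(290/88.9) = 72.96°
∠(j290 + 790) = arctan(290/790) = 20.16°
∠T(j290) = 32.40° − (86.84° + 72.96° + 20.16°) = -147.56°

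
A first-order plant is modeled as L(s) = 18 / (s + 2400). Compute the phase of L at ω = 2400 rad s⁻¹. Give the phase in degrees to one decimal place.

∠(j2400 + 2400) = arctan(2400/2400) = 45.00°
∠L(j2400) = −45.00° = -45.00°

-45.0°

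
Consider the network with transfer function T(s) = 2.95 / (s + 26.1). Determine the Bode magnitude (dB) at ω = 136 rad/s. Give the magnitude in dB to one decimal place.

|j136 + 26.1| = √(136² + 26.1²) = 138.5
|T(j136)| = 2.95 / 138.5 = 0.021302
20 log₁₀(0.021302) = -33.43 dB

-33.4 dB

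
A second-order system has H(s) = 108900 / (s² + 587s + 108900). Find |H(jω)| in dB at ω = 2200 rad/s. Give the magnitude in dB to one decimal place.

-33.1 dB

|(j2200)² + 587(j2200) + 108900| = |-4.7311e+06 + j1.2914e+06| = 4.904e+06
|H(j2200)| = 108900 / 4.904e+06 = 0.022206
20 log₁₀(0.022206) = -33.07 dB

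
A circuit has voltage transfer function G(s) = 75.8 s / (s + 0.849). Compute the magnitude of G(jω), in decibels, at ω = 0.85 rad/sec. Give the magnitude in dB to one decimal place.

34.6 dB

|j0.85| = 0.85
|j0.85 + 0.849| = √(0.85² + 0.849²) = 1.201
|G(j0.85)| = 75.8 × 0.85 / 1.201 = 53.63
20 log₁₀(53.63) = 34.59 dB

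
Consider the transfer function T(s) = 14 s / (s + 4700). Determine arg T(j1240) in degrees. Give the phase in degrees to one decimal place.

75.2°

∠(j1240) = 90.00°
∠(j1240 + 4700) = arctan(1240/4700) = 14.78°
∠T(j1240) = 90.00° − 14.78° = 75.22°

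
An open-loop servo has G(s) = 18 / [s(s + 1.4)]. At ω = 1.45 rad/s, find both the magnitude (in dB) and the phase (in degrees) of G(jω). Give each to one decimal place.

|G| = 15.8 dB, ∠G = -136.0 deg

|j1.45 + 1.4| = √(1.45² + 1.4²) = 2.016
|j1.45| = 1.45
|G(j1.45)| = 18 / (2.016 × 1.45) = 6.159
20 log₁₀(6.159) = 15.79 dB
∠(j1.45 + 1.4) = arctan(1.45/1.4) = 46.01°
∠(j1.45) = 90.00°
∠G(j1.45) = − (46.01° + 90.00°) = -136.01°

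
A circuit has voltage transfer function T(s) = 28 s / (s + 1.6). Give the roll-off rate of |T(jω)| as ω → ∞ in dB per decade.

With 1 zero and 1 pole, the high-frequency asymptotic slope is 20 × (1 − 1) = 0 dB/decade.

0 dB/decade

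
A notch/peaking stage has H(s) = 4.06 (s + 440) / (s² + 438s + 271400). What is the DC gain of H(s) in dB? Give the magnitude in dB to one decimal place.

H(0) = 4.06 × 440 / 271400 = 0.0065822
20 log₁₀(0.0065822) = -43.63 dB

-43.6 dB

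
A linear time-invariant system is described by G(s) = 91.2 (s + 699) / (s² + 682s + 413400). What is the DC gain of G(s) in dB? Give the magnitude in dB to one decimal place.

G(0) = 91.2 × 699 / 413400 = 0.15421
20 log₁₀(0.15421) = -16.24 dB

-16.2 dB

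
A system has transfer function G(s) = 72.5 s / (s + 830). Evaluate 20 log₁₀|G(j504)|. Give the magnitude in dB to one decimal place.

31.5 dB

|j504| = 504
|j504 + 830| = √(504² + 830²) = 971
|G(j504)| = 72.5 × 504 / 971 = 37.63
20 log₁₀(37.63) = 31.51 dB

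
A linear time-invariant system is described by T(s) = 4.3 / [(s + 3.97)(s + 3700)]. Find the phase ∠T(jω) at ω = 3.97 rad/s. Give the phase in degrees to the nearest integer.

-45°

∠(j3.97 + 3.97) = arctan(3.97/3.97) = 45.00°
∠(j3.97 + 3700) = arctan(3.97/3700) = 0.06°
∠T(j3.97) = − (45.00° + 0.06°) = -45.06°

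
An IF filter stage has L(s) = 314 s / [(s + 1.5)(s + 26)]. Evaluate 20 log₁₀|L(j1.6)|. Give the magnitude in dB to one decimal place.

18.9 dB

|j1.6| = 1.6
|j1.6 + 1.5| = √(1.6² + 1.5²) = 2.193
|j1.6 + 26| = √(1.6² + 26²) = 26.05
|L(j1.6)| = 314 × 1.6 / (2.193 × 26.05) = 8.7939
20 log₁₀(8.7939) = 18.88 dB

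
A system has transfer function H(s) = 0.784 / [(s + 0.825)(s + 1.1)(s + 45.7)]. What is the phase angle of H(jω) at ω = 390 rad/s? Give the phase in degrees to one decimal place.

-263.0°

∠(j390 + 0.825) = arctan(390/0.825) = 89.88°
∠(j390 + 1.1) = arctan(390/1.1) = 89.84°
∠(j390 + 45.7) = arctan(390/45.7) = 83.32°
∠H(j390) = − (89.88° + 89.84° + 83.32°) = -263.03°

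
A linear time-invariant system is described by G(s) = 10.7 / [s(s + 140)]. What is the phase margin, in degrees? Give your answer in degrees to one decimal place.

90.0°

Gain crossover: |G(jω)| = 1 at ω ≈ 0.0764 rad/s.
∠G(j0.0764) = −90° − arctan(0.0764/140) ≈ -90.03°
PM = 180° + (-90.03°) = 89.97°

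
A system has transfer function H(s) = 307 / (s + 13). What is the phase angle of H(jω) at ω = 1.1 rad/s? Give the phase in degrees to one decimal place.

∠(j1.1 + 13) = arctan(1.1/13) = 4.84°
∠H(j1.1) = −4.84° = -4.84°

-4.8°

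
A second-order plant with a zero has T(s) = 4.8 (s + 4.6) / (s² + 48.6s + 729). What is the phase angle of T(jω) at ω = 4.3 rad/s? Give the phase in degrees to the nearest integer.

27°

∠(j4.3 + 4.6) = arctan(4.3/4.6) = 43.07°
∠[(j4.3)² + 48.6(j4.3) + 729] = ∠[710.51 + j208.98] = 16.39°
∠T(j4.3) = 43.07° − 16.39° = 26.68°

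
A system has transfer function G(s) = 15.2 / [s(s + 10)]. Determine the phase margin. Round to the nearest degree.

81°

Gain crossover: |G(jω)| = 1 at ω ≈ 1.5 rad/sec.
∠G(j1.5) = −90° − arctan(1.5/10) ≈ -98.55°
PM = 180° + (-98.55°) = 81.45°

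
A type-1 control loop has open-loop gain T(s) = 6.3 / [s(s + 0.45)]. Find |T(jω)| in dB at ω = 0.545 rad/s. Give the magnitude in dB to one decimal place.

|j0.545 + 0.45| = √(0.545² + 0.45²) = 0.7068
|j0.545| = 0.545
|T(j0.545)| = 6.3 / (0.7068 × 0.545) = 16.356
20 log₁₀(16.356) = 24.27 dB

24.3 dB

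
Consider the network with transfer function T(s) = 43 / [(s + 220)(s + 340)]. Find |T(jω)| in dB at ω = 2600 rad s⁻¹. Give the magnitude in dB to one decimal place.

-104.0 dB

|j2600 + 220| = √(2600² + 220²) = 2609
|j2600 + 340| = √(2600² + 340²) = 2622
|T(j2600)| = 43 / (2609 × 2622) = 6.2848e-06
20 log₁₀(6.2848e-06) = -104.03 dB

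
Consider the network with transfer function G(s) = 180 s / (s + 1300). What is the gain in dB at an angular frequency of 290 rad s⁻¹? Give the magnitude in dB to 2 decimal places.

31.86 dB

|j290| = 290
|j290 + 1300| = √(290² + 1300²) = 1332
|G(j290)| = 180 × 290 / 1332 = 39.191
20 log₁₀(39.191) = 31.864 dB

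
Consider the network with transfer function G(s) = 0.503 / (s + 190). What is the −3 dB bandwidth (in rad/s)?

For a single-pole low-pass, the −3 dB point is at the pole: ω = 190 rad/s.

190 rad/s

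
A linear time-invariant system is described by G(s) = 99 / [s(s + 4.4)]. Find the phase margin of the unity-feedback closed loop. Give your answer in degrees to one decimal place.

Gain crossover: |G(jω)| = 1 at ω ≈ 9.48 rad s⁻¹.
∠G(j9.48) = −90° − arctan(9.48/4.4) ≈ -155.09°
PM = 180° + (-155.09°) = 24.91°

24.9°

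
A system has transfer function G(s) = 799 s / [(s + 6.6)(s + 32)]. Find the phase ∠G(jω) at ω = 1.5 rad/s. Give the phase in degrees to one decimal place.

74.5°

∠(j1.5) = 90.00°
∠(j1.5 + 6.6) = arctan(1.5/6.6) = 12.80°
∠(j1.5 + 32) = arctan(1.5/32) = 2.68°
∠G(j1.5) = 90.00° − (12.80° + 2.68°) = 74.51°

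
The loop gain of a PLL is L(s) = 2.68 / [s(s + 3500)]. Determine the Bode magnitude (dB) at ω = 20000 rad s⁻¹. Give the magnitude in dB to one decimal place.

-163.6 dB

|j20000 + 3500| = √(20000² + 3500²) = 2.03e+04
|j20000| = 2e+04
|L(j20000)| = 2.68 / (2.03e+04 × 2e+04) = 6.5997e-09
20 log₁₀(6.5997e-09) = -163.61 dB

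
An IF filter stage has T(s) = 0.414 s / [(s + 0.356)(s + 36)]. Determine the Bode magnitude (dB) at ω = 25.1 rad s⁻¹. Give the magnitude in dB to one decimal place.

-40.5 dB

|j25.1| = 25.1
|j25.1 + 0.356| = √(25.1² + 0.356²) = 25.1
|j25.1 + 36| = √(25.1² + 36²) = 43.89
|T(j25.1)| = 0.414 × 25.1 / (25.1 × 43.89) = 0.0094325
20 log₁₀(0.0094325) = -40.51 dB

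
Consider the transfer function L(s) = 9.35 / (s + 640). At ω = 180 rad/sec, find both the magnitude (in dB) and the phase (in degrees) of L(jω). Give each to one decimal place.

|j180 + 640| = √(180² + 640²) = 664.8
|L(j180)| = 9.35 / 664.8 = 0.014064
20 log₁₀(0.014064) = -37.04 dB
∠(j180 + 640) = arctan(180/640) = 15.71°
∠L(j180) = −15.71° = -15.71°

|L| = -37.0 dB, ∠L = -15.7°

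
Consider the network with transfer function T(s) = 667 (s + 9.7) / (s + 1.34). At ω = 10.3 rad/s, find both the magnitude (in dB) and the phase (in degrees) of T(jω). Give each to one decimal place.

|T| = 59.2 dB, ∠T = -35.9°

|j10.3 + 9.7| = √(10.3² + 9.7²) = 14.15
|j10.3 + 1.34| = √(10.3² + 1.34²) = 10.39
|T(j10.3)| = 667 × 14.15 / 10.39 = 908.56
20 log₁₀(908.56) = 59.17 dB
∠(j10.3 + 9.7) = arctan(10.3/9.7) = 46.72°
∠(j10.3 + 1.34) = arctan(10.3/1.34) = 82.59°
∠T(j10.3) = 46.72° − 82.59° = -35.87°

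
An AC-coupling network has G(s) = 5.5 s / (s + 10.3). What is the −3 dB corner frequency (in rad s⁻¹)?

10.3 rad s⁻¹

For a single-pole high-pass, the −3 dB point is at the pole: ω = 10.3 rad s⁻¹.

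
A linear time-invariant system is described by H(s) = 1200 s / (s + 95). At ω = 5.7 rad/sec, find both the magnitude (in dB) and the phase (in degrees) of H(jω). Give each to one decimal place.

|j5.7| = 5.7
|j5.7 + 95| = √(5.7² + 95²) = 95.17
|H(j5.7)| = 1200 × 5.7 / 95.17 = 71.871
20 log₁₀(71.871) = 37.13 dB
∠(j5.7) = 90.00°
∠(j5.7 + 95) = arctan(5.7/95) = 3.43°
∠H(j5.7) = 90.00° − 3.43° = 86.57°

|H| = 37.1 dB, ∠H = 86.6°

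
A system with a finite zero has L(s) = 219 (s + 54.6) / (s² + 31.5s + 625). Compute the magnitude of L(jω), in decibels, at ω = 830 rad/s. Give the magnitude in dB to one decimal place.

-11.6 dB

|j830 + 54.6| = √(830² + 54.6²) = 831.8
|(j830)² + 31.5(j830) + 625| = |-6.8828e+05 + j26145| = 6.888e+05
|L(j830)| = 219 × 831.8 / 6.888e+05 = 0.26448
20 log₁₀(0.26448) = -11.55 dB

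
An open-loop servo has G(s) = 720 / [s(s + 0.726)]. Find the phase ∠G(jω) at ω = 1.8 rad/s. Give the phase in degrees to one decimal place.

∠(j1.8 + 0.726) = arctan(1.8/0.726) = 68.03°
∠(j1.8) = 90.00°
∠G(j1.8) = − (68.03° + 90.00°) = -158.03°

-158.0°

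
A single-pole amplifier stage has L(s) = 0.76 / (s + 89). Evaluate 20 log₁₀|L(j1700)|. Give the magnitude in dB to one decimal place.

-67.0 dB

|j1700 + 89| = √(1700² + 89²) = 1702
|L(j1700)| = 0.76 / 1702 = 0.00044645
20 log₁₀(0.00044645) = -67.00 dB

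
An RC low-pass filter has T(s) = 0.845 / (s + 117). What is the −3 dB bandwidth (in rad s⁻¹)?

For a single-pole low-pass, the −3 dB point is at the pole: ω = 117 rad s⁻¹.

117 rad s⁻¹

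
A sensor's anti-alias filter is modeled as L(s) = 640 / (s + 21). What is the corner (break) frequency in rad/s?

The single real pole at s = −21 gives a corner at ω = 21 rad/s.

21 rad/s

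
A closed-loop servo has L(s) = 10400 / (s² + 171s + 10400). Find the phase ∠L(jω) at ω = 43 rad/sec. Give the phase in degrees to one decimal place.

-40.7 deg

∠[(j43)² + 171(j43) + 10400] = ∠[8551 + j7353] = 40.69°
∠L(j43) = −40.69° = -40.69°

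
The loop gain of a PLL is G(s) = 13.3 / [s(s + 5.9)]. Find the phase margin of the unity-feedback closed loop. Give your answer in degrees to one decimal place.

Gain crossover: |G(jω)| = 1 at ω ≈ 2.12 rad/sec.
∠G(j2.12) = −90° − arctan(2.12/5.9) ≈ -109.78°
PM = 180° + (-109.78°) = 70.22°

70.2 deg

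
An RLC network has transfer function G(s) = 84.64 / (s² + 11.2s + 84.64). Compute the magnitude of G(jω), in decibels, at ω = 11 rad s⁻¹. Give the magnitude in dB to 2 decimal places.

-3.62 dB

|(j11)² + 11.2(j11) + 84.64| = |-36.36 + j123.2| = 128.5
|G(j11)| = 84.64 / 128.5 = 0.65892
20 log₁₀(0.65892) = -3.623 dB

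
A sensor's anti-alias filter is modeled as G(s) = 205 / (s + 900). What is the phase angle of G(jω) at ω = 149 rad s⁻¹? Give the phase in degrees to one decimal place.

∠(j149 + 900) = arctan(149/900) = 9.40°
∠G(j149) = −9.40° = -9.40°

-9.4°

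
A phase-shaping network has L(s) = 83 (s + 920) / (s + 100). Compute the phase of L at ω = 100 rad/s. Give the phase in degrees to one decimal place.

-38.8°

∠(j100 + 920) = arctan(100/920) = 6.20°
∠(j100 + 100) = arctan(100/100) = 45.00°
∠L(j100) = 6.20° − 45.00° = -38.80°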